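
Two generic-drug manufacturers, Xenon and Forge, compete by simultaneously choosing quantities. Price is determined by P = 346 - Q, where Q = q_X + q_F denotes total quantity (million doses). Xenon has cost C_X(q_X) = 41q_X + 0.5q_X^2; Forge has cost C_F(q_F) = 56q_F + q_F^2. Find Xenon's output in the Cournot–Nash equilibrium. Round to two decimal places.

Xenon's profit: π_X = (346 - Q)q_X - (41q_X + (1/2)q_X²). Setting ∂π_X/∂q_X = 0: 305 - 3q_X - (q_F) = 0.
Forge's first-order condition: 290 - 4q_F - (q_X) = 0.
Best responses: q_X = (305 - q_F)/3, q_F = (290 - q_X)/4.
Solving the pair: q_X = 930/11, q_F = 565/11.

84.55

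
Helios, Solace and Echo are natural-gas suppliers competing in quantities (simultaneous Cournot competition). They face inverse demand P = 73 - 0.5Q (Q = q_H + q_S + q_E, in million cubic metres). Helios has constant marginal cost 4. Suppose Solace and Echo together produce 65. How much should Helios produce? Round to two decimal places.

With rivals' combined output fixed at 65, Helios's profit is π_H = (73 - (1/2)·65 - (1/2)q_H)q_H - (4q_H) = (81/2 - (1/2)q_H)q_H - (4q_H).
∂π_H/∂q_H = 73/2 - q_H = 0, so q_H = 73/2.

36.50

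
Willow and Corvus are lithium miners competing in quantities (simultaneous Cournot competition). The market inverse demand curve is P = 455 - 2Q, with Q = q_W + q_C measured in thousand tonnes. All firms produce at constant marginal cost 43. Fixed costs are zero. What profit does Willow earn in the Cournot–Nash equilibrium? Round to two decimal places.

9430.22

A representative firm's profit is π_i = q_i(455 - 2Q) - 43q_i.
Setting ∂π_i/∂q_i = 0 with rivals' quantities fixed: 412 - 4q_i - 2q_j = 0.
By symmetry each firm produces the same amount; substituting q_j = q_i yields q_i = 412/6 = 206/3.
Price P = 455 - 2·(412/3) = 541/3.
Willow's profit: (541/3 - 43)·(206/3) = 9430.2222.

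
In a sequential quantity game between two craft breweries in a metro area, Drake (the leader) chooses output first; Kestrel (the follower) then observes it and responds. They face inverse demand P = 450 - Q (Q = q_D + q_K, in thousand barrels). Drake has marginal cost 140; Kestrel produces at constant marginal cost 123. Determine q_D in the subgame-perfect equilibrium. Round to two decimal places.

146.50

Solve by backward induction. Given q_D, the follower Kestrel maximises π_K = (450 - q_D - q_K)q_K - 123q_K.
∂π_K/∂q_K = 327 - q_D - 2q_K = 0 gives the reaction function q_K = (327 - q_D)/2.
The leader anticipates this reaction. Substituting into P = 450 - Q gives P = 573/2 - (1/2)q_D, so π_D = (573/2 - (1/2)q_D)q_D - 140q_D.
The leader's first-order condition 293/2 - q_D = 0 yields q_D = 293/2.
Then q_K = (327 - 293/2)/2 = 361/4.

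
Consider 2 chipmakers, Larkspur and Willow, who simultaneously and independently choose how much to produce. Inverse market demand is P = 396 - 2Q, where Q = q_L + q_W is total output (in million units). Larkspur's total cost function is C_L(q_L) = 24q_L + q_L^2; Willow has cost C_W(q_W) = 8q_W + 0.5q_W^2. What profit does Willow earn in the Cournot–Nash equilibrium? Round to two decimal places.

Larkspur's profit: π_L = (396 - 2Q)q_L - (24q_L + q_L²). Setting ∂π_L/∂q_L = 0: 372 - 6q_L - 2(q_W) = 0.
Willow's first-order condition: 388 - 5q_W - 2(q_L) = 0.
So q_L = (372 - 2q_W)/6 and q_W = (388 - 2q_L)/5.
Substituting one into the other gives q_L = 542/13 and q_W = 792/13.
Price P = 396 - 2·(1334/13) = 190.7692.
Willow's profit: 190.7692·(792/13) - 8·(792/13) - (1/2)(792/13)² = 9279.0533.

9279.05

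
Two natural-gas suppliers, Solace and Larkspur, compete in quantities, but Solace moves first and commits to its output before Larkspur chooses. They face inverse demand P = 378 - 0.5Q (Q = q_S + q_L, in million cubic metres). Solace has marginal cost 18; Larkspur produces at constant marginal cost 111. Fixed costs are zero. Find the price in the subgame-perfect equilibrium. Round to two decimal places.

131.25

The follower Larkspur best-responds to any q_S: π_L = (378 - 0.5Q)q_L - 111q_L.
Follower FOC: 267 - (1/2)q_S - q_L = 0, so q_L(q_S) = (267 - (1/2)q_S).
Solace substitutes q_L(q_S) into its own profit: π_S = q_S(378 - (1/2)q_S - (267 - (1/2)q_S)/2) - 18q_S = (489/2 - (1/4)q_S)q_S - 18q_S.
The leader's first-order condition 453/2 - (1/2)q_S = 0 yields q_S = 453.
Then q_L = (267 - (1/2)·453) = 81/2.
Total output Q = 987/2, so price P = 378 - (1/2)·(987/2) = 525/4.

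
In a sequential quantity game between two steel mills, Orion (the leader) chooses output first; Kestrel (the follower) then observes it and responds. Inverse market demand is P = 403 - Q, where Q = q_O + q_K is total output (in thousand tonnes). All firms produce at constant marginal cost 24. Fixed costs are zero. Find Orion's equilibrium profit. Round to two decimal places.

17955.13

Solve by backward induction. Given q_O, the follower Kestrel maximises π_K = (403 - q_O - q_K)q_K - 24q_K.
Follower FOC: 379 - q_O - 2q_K = 0, so q_K(q_O) = (379 - q_O)/2.
Orion substitutes q_K(q_O) into its own profit: π_O = q_O(403 - q_O - (379 - q_O)/2) - 24q_O = (427/2 - (1/2)q_O)q_O - 24q_O.
Maximising: ∂π_O/∂q_O = 379/2 - q_O = 0, giving q_O = 379/2.
Then q_K = (379 - 379/2)/2 = 379/4.
Price P = 403 - 1137/4 = 475/4.
Orion's profit: (475/4 - 24)·(379/2) = 17955.1250.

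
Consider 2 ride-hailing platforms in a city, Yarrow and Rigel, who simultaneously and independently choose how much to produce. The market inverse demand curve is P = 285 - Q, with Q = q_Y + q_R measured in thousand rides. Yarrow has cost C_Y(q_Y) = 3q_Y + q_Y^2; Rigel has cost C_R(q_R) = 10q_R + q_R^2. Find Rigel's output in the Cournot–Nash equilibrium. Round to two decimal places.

Yarrow's profit: π_Y = (285 - Q)q_Y - (3q_Y + q_Y²). Setting ∂π_Y/∂q_Y = 0: 282 - 4q_Y - (q_R) = 0.
Rigel's first-order condition: 275 - 4q_R - (q_Y) = 0.
So q_Y = (282 - q_R)/4 and q_R = (275 - q_Y)/4.
Substituting one into the other gives q_Y = 853/15 and q_R = 818/15.

54.53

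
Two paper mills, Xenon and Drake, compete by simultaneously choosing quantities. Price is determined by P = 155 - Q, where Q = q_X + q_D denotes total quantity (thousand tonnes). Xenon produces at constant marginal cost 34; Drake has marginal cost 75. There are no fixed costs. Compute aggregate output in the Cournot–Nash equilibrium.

Xenon's profit: π_X = (155 - Q)q_X - (34q_X). Setting ∂π_X/∂q_X = 0: 121 - 2q_X - (q_D) = 0.
Drake's profit: π_D = (155 - Q)q_D - (75q_D). Setting ∂π_D/∂q_D = 0: 80 - 2q_D - (q_X) = 0.
Rearranging gives the reaction functions q_X = (121 - q_D)/2 and q_D = (80 - q_X)/2.
Solving the pair: q_X = 54, q_D = 13.
Total output Q = 54 + 13 = 67.

67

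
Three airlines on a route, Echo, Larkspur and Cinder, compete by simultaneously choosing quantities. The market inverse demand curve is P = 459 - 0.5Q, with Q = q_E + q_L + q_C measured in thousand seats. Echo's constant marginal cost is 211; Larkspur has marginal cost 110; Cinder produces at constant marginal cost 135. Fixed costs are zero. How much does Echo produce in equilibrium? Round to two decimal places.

Echo's profit: π_E = (459 - 0.5Q)q_E - (211q_E). Setting ∂π_E/∂q_E = 0: 248 - q_E - (1/2)(q_L + q_C) = 0.
Larkspur's first-order condition: 349 - q_L - (1/2)(q_E + q_C) = 0.
Cinder's profit: π_C = (459 - 0.5Q)q_C - (135q_C). Setting ∂π_C/∂q_C = 0: 324 - q_C - (1/2)(q_E + q_L) = 0.
Adding the 3 first-order conditions: 921 − 2Q = 0, so Q = 921/2.
Back-substituting: q_E = (248 − 921/4)/(1/2) = 71/2, q_L = (349 − 921/4)/(1/2) = 475/2, q_C = (324 − 921/4)/(1/2) = 375/2.

35.50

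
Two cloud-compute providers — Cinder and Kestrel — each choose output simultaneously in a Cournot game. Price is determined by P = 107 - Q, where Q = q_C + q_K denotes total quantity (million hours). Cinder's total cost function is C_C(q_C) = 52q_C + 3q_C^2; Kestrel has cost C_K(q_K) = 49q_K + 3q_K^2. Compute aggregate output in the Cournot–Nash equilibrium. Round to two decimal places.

Cinder's profit: π_C = (107 - Q)q_C - (52q_C + 3q_C²). Setting ∂π_C/∂q_C = 0: 55 - 8q_C - (q_K) = 0.
Kestrel's profit: π_K = (107 - Q)q_K - (49q_K + 3q_K²). Setting ∂π_K/∂q_K = 0: 58 - 8q_K - (q_C) = 0.
So q_C = (55 - q_K)/8 and q_K = (58 - q_C)/8.
Substituting one into the other gives q_C = 382/63 and q_K = 409/63.
Total output Q = 382/63 + 409/63 = 113/9.

12.56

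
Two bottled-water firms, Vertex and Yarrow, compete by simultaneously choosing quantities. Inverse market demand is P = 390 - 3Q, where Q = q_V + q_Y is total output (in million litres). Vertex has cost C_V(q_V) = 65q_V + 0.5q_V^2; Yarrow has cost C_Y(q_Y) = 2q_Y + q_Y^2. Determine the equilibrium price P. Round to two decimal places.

Vertex's profit: π_V = (390 - 3Q)q_V - (65q_V + (1/2)q_V²). Setting ∂π_V/∂q_V = 0: 325 - 7q_V - 3(q_Y) = 0.
Yarrow's first-order condition: 388 - 8q_Y - 3(q_V) = 0.
So q_V = (325 - 3q_Y)/7 and q_Y = (388 - 3q_V)/8.
Solving the pair: q_V = 1436/47, q_Y = 1741/47.
Total output Q = 67.5957, so price P = 390 - 3·67.5957 = 187.2128.

187.21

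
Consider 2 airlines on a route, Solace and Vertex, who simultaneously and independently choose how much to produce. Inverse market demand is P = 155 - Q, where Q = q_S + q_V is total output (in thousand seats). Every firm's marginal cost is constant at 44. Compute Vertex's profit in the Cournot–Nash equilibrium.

Each firm earns π_i = (155 - Q)q_i - 44q_i.
Setting ∂π_i/∂q_i = 0 with rivals' quantities fixed: 111 - 2q_i - q_j = 0.
With identical firms every q_j equals q_i, so q_j = q_i and 111 = 3q_i, giving q_i = 37.
Price P = 155 - 74 = 81.
Vertex's profit: (81 - 44)·37 = 1369.

1369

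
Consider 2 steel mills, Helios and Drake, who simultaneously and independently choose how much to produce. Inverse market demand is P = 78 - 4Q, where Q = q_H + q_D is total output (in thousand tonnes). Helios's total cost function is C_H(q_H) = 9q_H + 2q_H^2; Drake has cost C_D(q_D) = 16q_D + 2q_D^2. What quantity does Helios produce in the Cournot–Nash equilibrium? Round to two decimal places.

4.53

Helios's profit: π_H = (78 - 4Q)q_H - (9q_H + 2q_H²). Setting ∂π_H/∂q_H = 0: 69 - 12q_H - 4(q_D) = 0.
Drake's first-order condition: 62 - 12q_D - 4(q_H) = 0.
Best responses: q_H = (69 - 4q_D)/12, q_D = (62 - 4q_H)/12.
Solving the pair: q_H = 145/32, q_D = 117/32.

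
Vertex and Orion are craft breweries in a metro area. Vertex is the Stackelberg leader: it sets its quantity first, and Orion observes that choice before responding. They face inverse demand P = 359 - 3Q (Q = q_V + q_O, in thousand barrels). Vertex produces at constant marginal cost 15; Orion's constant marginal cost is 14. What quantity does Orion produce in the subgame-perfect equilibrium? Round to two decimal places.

Solve by backward induction. Given q_V, the follower Orion maximises π_O = (359 - 3q_V - 3q_O)q_O - 14q_O.
∂π_O/∂q_O = 345 - 3q_V - 6q_O = 0 gives the reaction function q_O = (345 - 3q_V)/6.
Vertex substitutes q_O(q_V) into its own profit: π_V = q_V(359 - 3q_V - (345 - 3q_V)/2) - 15q_V = (373/2 - (3/2)q_V)q_V - 15q_V.
Maximising: ∂π_V/∂q_V = 343/2 - 3q_V = 0, giving q_V = 343/6.
Then q_O = (345 - 3·(343/6))/6 = 347/12.

28.92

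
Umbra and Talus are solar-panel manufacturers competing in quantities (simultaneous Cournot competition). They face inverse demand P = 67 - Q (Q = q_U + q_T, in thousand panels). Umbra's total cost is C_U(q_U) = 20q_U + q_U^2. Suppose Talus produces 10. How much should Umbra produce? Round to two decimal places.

9.25

With the rival's output fixed at 10, Umbra's profit is π_U = (67 - 10 - q_U)q_U - (20q_U + q_U²) = (57 - q_U)q_U - (20q_U + q_U²).
∂π_U/∂q_U = 37 - 4q_U = 0, so q_U = 37/4.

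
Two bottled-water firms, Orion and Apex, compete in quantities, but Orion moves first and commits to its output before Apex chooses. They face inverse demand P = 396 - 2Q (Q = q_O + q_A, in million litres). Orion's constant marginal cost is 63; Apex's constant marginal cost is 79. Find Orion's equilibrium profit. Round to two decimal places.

7612.56

The follower Apex best-responds to any q_O: π_A = (396 - 2Q)q_A - 79q_A.
∂π_A/∂q_A = 317 - 2q_O - 4q_A = 0 gives the reaction function q_A = (317 - 2q_O)/4.
Orion substitutes q_A(q_O) into its own profit: π_O = q_O(396 - 2q_O - (317 - 2q_O)/2) - 63q_O = (475/2 - q_O)q_O - 63q_O.
Maximising: ∂π_O/∂q_O = 349/2 - 2q_O = 0, giving q_O = 349/4.
Then q_A = (317 - 2·(349/4))/4 = 285/8.
Price P = 396 - 2·(983/8) = 601/4.
Orion's profit: (601/4 - 63)·(349/4) = 7612.5625.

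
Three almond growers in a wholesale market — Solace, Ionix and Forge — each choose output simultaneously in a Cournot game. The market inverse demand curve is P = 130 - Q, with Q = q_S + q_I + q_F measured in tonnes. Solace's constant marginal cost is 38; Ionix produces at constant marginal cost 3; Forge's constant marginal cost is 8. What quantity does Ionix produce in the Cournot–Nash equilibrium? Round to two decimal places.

41.75

Solace's profit: π_S = (130 - Q)q_S - (38q_S). Setting ∂π_S/∂q_S = 0: 92 - 2q_S - (q_I + q_F) = 0.
Ionix's profit: π_I = (130 - Q)q_I - (3q_I). Setting ∂π_I/∂q_I = 0: 127 - 2q_I - (q_S + q_F) = 0.
Forge's profit: π_F = (130 - Q)q_F - (8q_F). Setting ∂π_F/∂q_F = 0: 122 - 2q_F - (q_S + q_I) = 0.
Adding the 3 first-order conditions: 341 − 4Q = 0, so Q = 341/4.
Back-substituting: q_S = (92 − 341/4) = 27/4, q_I = (127 − 341/4) = 167/4, q_F = (122 − 341/4) = 147/4.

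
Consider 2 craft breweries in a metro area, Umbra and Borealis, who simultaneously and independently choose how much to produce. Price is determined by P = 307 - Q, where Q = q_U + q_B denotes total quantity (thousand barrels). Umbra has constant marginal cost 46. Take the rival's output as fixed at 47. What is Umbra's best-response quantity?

With the rival's output fixed at 47, Umbra's profit is π_U = (307 - 47 - q_U)q_U - (46q_U) = (260 - q_U)q_U - (46q_U).
∂π_U/∂q_U = 214 - 2q_U = 0, so q_U = 107.

107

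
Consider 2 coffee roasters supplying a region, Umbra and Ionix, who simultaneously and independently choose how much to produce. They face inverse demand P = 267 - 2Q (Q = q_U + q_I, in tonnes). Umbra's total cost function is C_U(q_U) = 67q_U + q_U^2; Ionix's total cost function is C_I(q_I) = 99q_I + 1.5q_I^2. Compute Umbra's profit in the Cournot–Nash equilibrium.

Umbra's profit: π_U = (267 - 2Q)q_U - (67q_U + q_U²). Setting ∂π_U/∂q_U = 0: 200 - 6q_U - 2(q_I) = 0.
Ionix's profit: π_I = (267 - 2Q)q_I - (99q_I + (3/2)q_I²). Setting ∂π_I/∂q_I = 0: 168 - 7q_I - 2(q_U) = 0.
Rearranging gives the reaction functions q_U = (200 - 2q_I)/6 and q_I = (168 - 2q_U)/7.
Substituting one into the other gives q_U = 28 and q_I = 16.
Price P = 267 - 2·44 = 179.
Umbra's profit: 179·28 - 67·28 - 28² = 2352.

2352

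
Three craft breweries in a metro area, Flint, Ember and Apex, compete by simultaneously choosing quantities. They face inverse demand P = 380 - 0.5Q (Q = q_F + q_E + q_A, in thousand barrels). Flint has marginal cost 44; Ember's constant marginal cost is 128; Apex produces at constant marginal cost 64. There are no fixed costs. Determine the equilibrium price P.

154

Flint's profit: π_F = (380 - 0.5Q)q_F - (44q_F). Setting ∂π_F/∂q_F = 0: 336 - q_F - (1/2)(q_E + q_A) = 0.
Ember's profit: π_E = (380 - 0.5Q)q_E - (128q_E). Setting ∂π_E/∂q_E = 0: 252 - q_E - (1/2)(q_F + q_A) = 0.
Apex's profit: π_A = (380 - 0.5Q)q_A - (64q_A). Setting ∂π_A/∂q_A = 0: 316 - q_A - (1/2)(q_F + q_E) = 0.
Summing all 3 equations gives 904 − 2Q = 0, hence Q = 452.
Back-substituting: q_F = (336 − 226)/(1/2) = 220, q_E = (252 − 226)/(1/2) = 52, q_A = (316 − 226)/(1/2) = 180.
Total output Q = 452, so price P = 380 - (1/2)·452 = 154.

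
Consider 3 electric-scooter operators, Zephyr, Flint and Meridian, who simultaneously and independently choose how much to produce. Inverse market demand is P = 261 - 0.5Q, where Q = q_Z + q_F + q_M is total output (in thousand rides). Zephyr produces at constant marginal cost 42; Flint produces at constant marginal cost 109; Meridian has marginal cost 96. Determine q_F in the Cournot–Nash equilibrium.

36

Zephyr's profit: π_Z = (261 - 0.5Q)q_Z - (42q_Z). Setting ∂π_Z/∂q_Z = 0: 219 - q_Z - (1/2)(q_F + q_M) = 0.
Flint's first-order condition: 152 - q_F - (1/2)(q_Z + q_M) = 0.
Meridian's profit: π_M = (261 - 0.5Q)q_M - (96q_M). Setting ∂π_M/∂q_M = 0: 165 - q_M - (1/2)(q_Z + q_F) = 0.
Summing all 3 equations gives 536 − 2Q = 0, hence Q = 268.
Back-substituting: q_Z = (219 − 134)/(1/2) = 170, q_F = (152 − 134)/(1/2) = 36, q_M = (165 − 134)/(1/2) = 62.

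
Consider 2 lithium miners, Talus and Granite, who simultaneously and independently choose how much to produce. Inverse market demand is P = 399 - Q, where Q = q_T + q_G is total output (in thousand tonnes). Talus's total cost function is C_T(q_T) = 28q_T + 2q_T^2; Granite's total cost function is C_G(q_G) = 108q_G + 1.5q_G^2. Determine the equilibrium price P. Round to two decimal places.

297.66

Talus's profit: π_T = (399 - Q)q_T - (28q_T + 2q_T²). Setting ∂π_T/∂q_T = 0: 371 - 6q_T - (q_G) = 0.
Granite's profit: π_G = (399 - Q)q_G - (108q_G + (3/2)q_G²). Setting ∂π_G/∂q_G = 0: 291 - 5q_G - (q_T) = 0.
Rearranging gives the reaction functions q_T = (371 - q_G)/6 and q_G = (291 - q_T)/5.
Solving the pair: q_T = 1564/29, q_G = 1375/29.
Total output Q = 101.3448, so price P = 399 - 101.3448 = 297.6552.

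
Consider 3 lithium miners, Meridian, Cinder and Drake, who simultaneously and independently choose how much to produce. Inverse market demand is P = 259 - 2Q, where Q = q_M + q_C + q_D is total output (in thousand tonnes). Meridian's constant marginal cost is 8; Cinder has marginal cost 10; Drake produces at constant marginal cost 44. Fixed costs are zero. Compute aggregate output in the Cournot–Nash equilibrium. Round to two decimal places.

89.38

Meridian's profit: π_M = (259 - 2Q)q_M - (8q_M). Setting ∂π_M/∂q_M = 0: 251 - 4q_M - 2(q_C + q_D) = 0.
Cinder's profit: π_C = (259 - 2Q)q_C - (10q_C). Setting ∂π_C/∂q_C = 0: 249 - 4q_C - 2(q_M + q_D) = 0.
Drake's first-order condition: 215 - 4q_D - 2(q_M + q_C) = 0.
Summing all 3 equations gives 715 − 8Q = 0, hence Q = 715/8.
Back-substituting: q_M = (251 − 715/4)/2 = 289/8, q_C = (249 − 715/4)/2 = 281/8, q_D = (215 − 715/4)/2 = 145/8.
Total output Q = 289/8 + 281/8 + 145/8 = 715/8.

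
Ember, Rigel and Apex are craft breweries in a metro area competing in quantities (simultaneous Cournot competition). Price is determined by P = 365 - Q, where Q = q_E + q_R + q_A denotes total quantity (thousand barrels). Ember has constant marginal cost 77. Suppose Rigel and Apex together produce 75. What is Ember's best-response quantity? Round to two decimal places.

With rivals' combined output fixed at 75, Ember's profit is π_E = (365 - 75 - q_E)q_E - (77q_E) = (290 - q_E)q_E - (77q_E).
∂π_E/∂q_E = 213 - 2q_E = 0, so q_E = 213/2.

106.50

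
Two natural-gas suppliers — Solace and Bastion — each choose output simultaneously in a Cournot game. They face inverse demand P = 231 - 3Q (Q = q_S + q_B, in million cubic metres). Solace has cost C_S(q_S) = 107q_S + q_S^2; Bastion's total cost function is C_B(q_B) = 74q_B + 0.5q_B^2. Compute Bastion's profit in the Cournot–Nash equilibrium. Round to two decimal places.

1238.16

Solace's profit: π_S = (231 - 3Q)q_S - (107q_S + q_S²). Setting ∂π_S/∂q_S = 0: 124 - 8q_S - 3(q_B) = 0.
Bastion's first-order condition: 157 - 7q_B - 3(q_S) = 0.
So q_S = (124 - 3q_B)/8 and q_B = (157 - 3q_S)/7.
Substituting one into the other gives q_S = 397/47 and q_B = 884/47.
Price P = 231 - 3·(1281/47) = 149.2340.
Bastion's profit: 149.2340·(884/47) - 74·(884/47) - (1/2)(884/47)² = 1238.1603.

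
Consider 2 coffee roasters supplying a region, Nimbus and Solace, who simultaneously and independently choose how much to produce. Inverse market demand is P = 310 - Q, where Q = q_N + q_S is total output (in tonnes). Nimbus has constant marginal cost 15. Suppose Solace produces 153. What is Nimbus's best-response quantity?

71

With the rival's output fixed at 153, Nimbus's profit is π_N = (310 - 153 - q_N)q_N - (15q_N) = (157 - q_N)q_N - (15q_N).
∂π_N/∂q_N = 142 - 2q_N = 0, so q_N = 71.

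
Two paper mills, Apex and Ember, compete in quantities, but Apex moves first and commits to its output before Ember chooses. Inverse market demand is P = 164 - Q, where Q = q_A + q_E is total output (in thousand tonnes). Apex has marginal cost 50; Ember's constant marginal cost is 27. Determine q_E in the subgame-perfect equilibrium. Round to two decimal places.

The follower Ember best-responds to any q_A: π_E = (164 - Q)q_E - 27q_E.
∂π_E/∂q_E = 137 - q_A - 2q_E = 0 gives the reaction function q_E = (137 - q_A)/2.
The leader anticipates this reaction. Substituting into P = 164 - Q gives P = 191/2 - (1/2)q_A, so π_A = (191/2 - (1/2)q_A)q_A - 50q_A.
Leader FOC: 91/2 - q_A = 0, so q_A = 91/2.
Then q_E = (137 - 91/2)/2 = 183/4.

45.75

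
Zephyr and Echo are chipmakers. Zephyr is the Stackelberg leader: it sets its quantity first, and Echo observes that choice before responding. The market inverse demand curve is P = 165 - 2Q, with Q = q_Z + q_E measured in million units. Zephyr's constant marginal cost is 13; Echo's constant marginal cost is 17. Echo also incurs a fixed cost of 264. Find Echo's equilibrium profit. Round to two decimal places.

Solve by backward induction. Given q_Z, the follower Echo maximises π_E = (165 - 2q_Z - 2q_E)q_E - 17q_E.
∂π_E/∂q_E = 148 - 2q_Z - 4q_E = 0 gives the reaction function q_E = (148 - 2q_Z)/4.
Zephyr substitutes q_E(q_Z) into its own profit: π_Z = q_Z(165 - 2q_Z - (148 - 2q_Z)/2) - 13q_Z = (91 - q_Z)q_Z - 13q_Z.
Maximising: ∂π_Z/∂q_Z = 78 - 2q_Z = 0, giving q_Z = 39.
Then q_E = (148 - 2·39)/4 = 35/2.
Price P = 165 - 2·(113/2) = 52.
Echo's profit: (52 - 17)·(35/2) - 264 = 697/2.

348.50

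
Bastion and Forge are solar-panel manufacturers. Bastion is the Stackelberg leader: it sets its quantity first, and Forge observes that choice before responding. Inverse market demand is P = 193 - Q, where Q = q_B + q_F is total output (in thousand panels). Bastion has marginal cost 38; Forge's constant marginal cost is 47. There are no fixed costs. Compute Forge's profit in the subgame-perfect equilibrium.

The follower Forge best-responds to any q_B: π_F = (193 - Q)q_F - 47q_F.
Follower FOC: 146 - q_B - 2q_F = 0, so q_F(q_B) = (146 - q_B)/2.
The leader anticipates this reaction. Substituting into P = 193 - Q gives P = 120 - (1/2)q_B, so π_B = (120 - (1/2)q_B)q_B - 38q_B.
Maximising: ∂π_B/∂q_B = 82 - q_B = 0, giving q_B = 82.
Then q_F = (146 - 82)/2 = 32.
Price P = 193 - 114 = 79.
Forge's profit: (79 - 47)·32 = 1024.

1024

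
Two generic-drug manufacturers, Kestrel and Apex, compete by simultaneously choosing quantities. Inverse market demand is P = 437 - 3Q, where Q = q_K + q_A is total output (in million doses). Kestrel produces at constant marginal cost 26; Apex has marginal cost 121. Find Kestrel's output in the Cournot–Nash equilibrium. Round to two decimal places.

Kestrel's profit: π_K = (437 - 3Q)q_K - (26q_K). Setting ∂π_K/∂q_K = 0: 411 - 6q_K - 3(q_A) = 0.
Apex's first-order condition: 316 - 6q_A - 3(q_K) = 0.
So q_K = (411 - 3q_A)/6 and q_A = (316 - 3q_K)/6.
Solving the pair: q_K = 506/9, q_A = 221/9.

56.22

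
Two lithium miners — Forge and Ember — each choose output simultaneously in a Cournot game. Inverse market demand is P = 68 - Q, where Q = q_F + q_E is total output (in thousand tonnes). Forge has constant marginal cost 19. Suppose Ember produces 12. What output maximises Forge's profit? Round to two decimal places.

18.50

With the rival's output fixed at 12, Forge's profit is π_F = (68 - 12 - q_F)q_F - (19q_F) = (56 - q_F)q_F - (19q_F).
∂π_F/∂q_F = 37 - 2q_F = 0, so q_F = 37/2.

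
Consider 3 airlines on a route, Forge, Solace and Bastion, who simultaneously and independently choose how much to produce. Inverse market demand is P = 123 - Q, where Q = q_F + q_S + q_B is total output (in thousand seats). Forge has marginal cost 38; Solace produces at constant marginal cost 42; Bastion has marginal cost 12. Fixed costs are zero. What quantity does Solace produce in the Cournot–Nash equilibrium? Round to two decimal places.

Forge's profit: π_F = (123 - Q)q_F - (38q_F). Setting ∂π_F/∂q_F = 0: 85 - 2q_F - (q_S + q_B) = 0.
Solace's first-order condition: 81 - 2q_S - (q_F + q_B) = 0.
Bastion's first-order condition: 111 - 2q_B - (q_F + q_S) = 0.
Adding the 3 first-order conditions: 277 − 4Q = 0, so Q = 277/4.
Back-substituting: q_F = (85 − 277/4) = 63/4, q_S = (81 − 277/4) = 47/4, q_B = (111 − 277/4) = 167/4.

11.75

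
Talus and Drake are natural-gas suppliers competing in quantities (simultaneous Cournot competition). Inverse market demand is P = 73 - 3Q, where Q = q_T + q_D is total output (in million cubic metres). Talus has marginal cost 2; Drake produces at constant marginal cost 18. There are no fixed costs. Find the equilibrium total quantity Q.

14

Talus's profit: π_T = (73 - 3Q)q_T - (2q_T). Setting ∂π_T/∂q_T = 0: 71 - 6q_T - 3(q_D) = 0.
Drake's first-order condition: 55 - 6q_D - 3(q_T) = 0.
Best responses: q_T = (71 - 3q_D)/6, q_D = (55 - 3q_T)/6.
Substituting one into the other gives q_T = 29/3 and q_D = 13/3.
Total output Q = 29/3 + 13/3 = 14.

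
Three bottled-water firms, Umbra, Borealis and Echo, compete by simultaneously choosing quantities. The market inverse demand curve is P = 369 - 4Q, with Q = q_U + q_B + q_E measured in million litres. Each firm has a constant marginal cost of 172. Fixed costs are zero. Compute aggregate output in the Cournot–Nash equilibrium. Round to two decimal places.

A representative firm's profit is π_i = q_i(369 - 4Q) - 172q_i.
Setting ∂π_i/∂q_i = 0 with rivals' quantities fixed: 197 - 8q_i - 4·Σ_{j≠i} q_j = 0.
With identical firms every q_j equals q_i, so Σ_{j≠i} q_j = 2q_i and 197 = 16q_i, giving q_i = 197/16.
Total output Q = 197/16 + 197/16 + 197/16 = 591/16.

36.94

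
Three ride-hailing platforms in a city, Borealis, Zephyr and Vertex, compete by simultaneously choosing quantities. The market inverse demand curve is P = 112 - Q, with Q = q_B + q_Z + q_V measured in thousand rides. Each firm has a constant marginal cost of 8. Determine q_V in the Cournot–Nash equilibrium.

Each firm earns π_i = (112 - Q)q_i - 8q_i.
Setting ∂π_i/∂q_i = 0 with rivals' quantities fixed: 104 - 2q_i - Σ_{j≠i} q_j = 0.
By symmetry each firm produces the same amount; substituting Σ_{j≠i} q_j = 2q_i yields q_i = 104/4 = 26.

26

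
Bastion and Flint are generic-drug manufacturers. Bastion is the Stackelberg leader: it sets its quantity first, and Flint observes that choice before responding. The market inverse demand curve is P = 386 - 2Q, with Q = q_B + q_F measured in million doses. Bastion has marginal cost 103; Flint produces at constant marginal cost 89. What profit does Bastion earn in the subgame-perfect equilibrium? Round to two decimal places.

The follower Flint best-responds to any q_B: π_F = (386 - 2Q)q_F - 89q_F.
∂π_F/∂q_F = 297 - 2q_B - 4q_F = 0 gives the reaction function q_F = (297 - 2q_B)/4.
Bastion substitutes q_F(q_B) into its own profit: π_B = q_B(386 - 2q_B - (297 - 2q_B)/2) - 103q_B = (475/2 - q_B)q_B - 103q_B.
Maximising: ∂π_B/∂q_B = 269/2 - 2q_B = 0, giving q_B = 269/4.
Then q_F = (297 - 2·(269/4))/4 = 325/8.
Price P = 386 - 2·(863/8) = 681/4.
Bastion's profit: (681/4 - 103)·(269/4) = 4522.5625.

4522.56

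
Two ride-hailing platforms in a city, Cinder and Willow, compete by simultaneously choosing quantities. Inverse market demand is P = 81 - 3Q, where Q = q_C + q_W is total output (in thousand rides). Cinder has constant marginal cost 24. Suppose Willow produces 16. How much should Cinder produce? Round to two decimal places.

1.50

With the rival's output fixed at 16, Cinder's profit is π_C = (81 - 3·16 - 3q_C)q_C - (24q_C) = (33 - 3q_C)q_C - (24q_C).
∂π_C/∂q_C = 9 - 6q_C = 0, so q_C = 3/2.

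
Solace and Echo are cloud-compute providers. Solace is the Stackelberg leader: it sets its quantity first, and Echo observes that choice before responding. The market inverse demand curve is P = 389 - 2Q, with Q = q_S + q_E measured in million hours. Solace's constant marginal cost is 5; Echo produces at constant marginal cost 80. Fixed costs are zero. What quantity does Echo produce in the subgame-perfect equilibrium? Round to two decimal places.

Solve by backward induction. Given q_S, the follower Echo maximises π_E = (389 - 2q_S - 2q_E)q_E - 80q_E.
Setting the follower's marginal profit to zero, 309 - 2q_S - 4q_E = 0, i.e. q_E = (309 - 2q_S)/4.
The leader anticipates this reaction. Substituting into P = 389 - 2Q gives P = 469/2 - q_S, so π_S = (469/2 - q_S)q_S - 5q_S.
The leader's first-order condition 459/2 - 2q_S = 0 yields q_S = 459/4.
Then q_E = (309 - 2·(459/4))/4 = 159/8.

19.88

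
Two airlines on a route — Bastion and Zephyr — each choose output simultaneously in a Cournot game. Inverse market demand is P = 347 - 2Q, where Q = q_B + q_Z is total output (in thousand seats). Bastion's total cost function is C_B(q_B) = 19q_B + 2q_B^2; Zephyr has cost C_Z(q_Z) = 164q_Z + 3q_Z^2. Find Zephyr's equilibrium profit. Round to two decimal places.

565.15

Bastion's profit: π_B = (347 - 2Q)q_B - (19q_B + 2q_B²). Setting ∂π_B/∂q_B = 0: 328 - 8q_B - 2(q_Z) = 0.
Zephyr's first-order condition: 183 - 10q_Z - 2(q_B) = 0.
Best responses: q_B = (328 - 2q_Z)/8, q_Z = (183 - 2q_B)/10.
Substituting one into the other gives q_B = 1457/38 and q_Z = 202/19.
Price P = 347 - 2·(1861/38) = 249.0526.
Zephyr's profit: 249.0526·(202/19) - 164·(202/19) - 3(202/19)² = 565.1524.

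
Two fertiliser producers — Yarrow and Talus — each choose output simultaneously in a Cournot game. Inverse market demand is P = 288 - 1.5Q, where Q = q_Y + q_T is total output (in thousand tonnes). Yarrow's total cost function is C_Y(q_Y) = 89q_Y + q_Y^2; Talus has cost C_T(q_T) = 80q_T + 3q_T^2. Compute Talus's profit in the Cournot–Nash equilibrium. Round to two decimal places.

1353.83

Yarrow's profit: π_Y = (288 - 1.5Q)q_Y - (89q_Y + q_Y²). Setting ∂π_Y/∂q_Y = 0: 199 - 5q_Y - (3/2)(q_T) = 0.
Talus's profit: π_T = (288 - 1.5Q)q_T - (80q_T + 3q_T²). Setting ∂π_T/∂q_T = 0: 208 - 9q_T - (3/2)(q_Y) = 0.
Rearranging gives the reaction functions q_Y = (199 - (3/2)q_T)/5 and q_T = (208 - (3/2)q_Y)/9.
Substituting one into the other gives q_Y = 1972/57 and q_T = 17.3450.
Price P = 288 - (3/2)·51.9415 = 210.0877.
Talus's profit: 210.0877·17.3450 - 80·17.3450 - 3·17.3450² = 1353.8252.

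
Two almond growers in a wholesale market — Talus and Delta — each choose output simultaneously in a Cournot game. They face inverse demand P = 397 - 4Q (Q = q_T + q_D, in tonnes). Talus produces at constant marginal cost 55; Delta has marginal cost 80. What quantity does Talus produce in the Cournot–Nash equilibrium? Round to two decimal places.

Talus's profit: π_T = (397 - 4Q)q_T - (55q_T). Setting ∂π_T/∂q_T = 0: 342 - 8q_T - 4(q_D) = 0.
Delta's first-order condition: 317 - 8q_D - 4(q_T) = 0.
So q_T = (342 - 4q_D)/8 and q_D = (317 - 4q_T)/8.
Substituting one into the other gives q_T = 367/12 and q_D = 73/3.

30.58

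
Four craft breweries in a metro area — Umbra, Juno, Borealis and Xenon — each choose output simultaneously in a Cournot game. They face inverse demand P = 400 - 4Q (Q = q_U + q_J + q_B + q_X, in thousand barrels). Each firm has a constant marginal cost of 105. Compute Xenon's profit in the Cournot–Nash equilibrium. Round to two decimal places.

870.25

A representative firm's profit is π_i = q_i(400 - 4Q) - 105q_i.
Setting ∂π_i/∂q_i = 0 with rivals' quantities fixed: 295 - 8q_i - 4·Σ_{j≠i} q_j = 0.
With identical firms every q_j equals q_i, so Σ_{j≠i} q_j = 3q_i and 295 = 20q_i, giving q_i = 59/4.
Price P = 400 - 4·59 = 164.
Xenon's profit: (164 - 105)·(59/4) = 870.2500.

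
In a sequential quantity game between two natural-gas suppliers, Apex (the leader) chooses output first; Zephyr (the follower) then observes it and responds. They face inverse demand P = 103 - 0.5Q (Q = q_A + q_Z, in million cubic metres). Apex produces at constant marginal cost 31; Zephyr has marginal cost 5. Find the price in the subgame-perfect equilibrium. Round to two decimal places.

The follower Zephyr best-responds to any q_A: π_Z = (103 - 0.5Q)q_Z - 5q_Z.
∂π_Z/∂q_Z = 98 - (1/2)q_A - q_Z = 0 gives the reaction function q_Z = (98 - (1/2)q_A).
The leader anticipates this reaction. Substituting into P = 103 - 0.5Q gives P = 54 - (1/4)q_A, so π_A = (54 - (1/4)q_A)q_A - 31q_A.
Maximising: ∂π_A/∂q_A = 23 - (1/2)q_A = 0, giving q_A = 46.
Then q_Z = (98 - (1/2)·46) = 75.
Total output Q = 121, so price P = 103 - (1/2)·121 = 85/2.

42.50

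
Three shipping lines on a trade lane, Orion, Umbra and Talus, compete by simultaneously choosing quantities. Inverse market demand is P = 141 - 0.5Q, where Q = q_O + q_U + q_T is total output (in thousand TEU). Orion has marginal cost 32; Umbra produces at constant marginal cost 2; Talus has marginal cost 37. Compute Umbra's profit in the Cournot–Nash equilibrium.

Orion's profit: π_O = (141 - 0.5Q)q_O - (32q_O). Setting ∂π_O/∂q_O = 0: 109 - q_O - (1/2)(q_U + q_T) = 0.
Umbra's profit: π_U = (141 - 0.5Q)q_U - (2q_U). Setting ∂π_U/∂q_U = 0: 139 - q_U - (1/2)(q_O + q_T) = 0.
Talus's first-order condition: 104 - q_T - (1/2)(q_O + q_U) = 0.
Adding the 3 conditions: 352 − Q − Q = 0, i.e. Q = 176.
Back-substituting: q_O = (109 − 88)/(1/2) = 42, q_U = (139 − 88)/(1/2) = 102, q_T = (104 − 88)/(1/2) = 32.
Price P = 141 - (1/2)·176 = 53.
Umbra's profit: (53 - 2)·102 = 5202.

5202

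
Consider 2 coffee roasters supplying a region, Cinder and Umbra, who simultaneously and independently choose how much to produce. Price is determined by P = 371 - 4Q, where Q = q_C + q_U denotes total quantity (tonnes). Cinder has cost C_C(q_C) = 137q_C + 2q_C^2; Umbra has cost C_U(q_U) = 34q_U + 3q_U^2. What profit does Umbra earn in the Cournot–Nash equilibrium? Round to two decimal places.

Cinder's profit: π_C = (371 - 4Q)q_C - (137q_C + 2q_C²). Setting ∂π_C/∂q_C = 0: 234 - 12q_C - 4(q_U) = 0.
Umbra's first-order condition: 337 - 14q_U - 4(q_C) = 0.
Best responses: q_C = (234 - 4q_U)/12, q_U = (337 - 4q_C)/14.
Solving the pair: q_C = 241/19, q_U = 777/38.
Price P = 371 - 4·(1259/38) = 238.4737.
Umbra's profit: 238.4737·(777/38) - 34·(777/38) - 3(777/38)² = 2926.6641.

2926.66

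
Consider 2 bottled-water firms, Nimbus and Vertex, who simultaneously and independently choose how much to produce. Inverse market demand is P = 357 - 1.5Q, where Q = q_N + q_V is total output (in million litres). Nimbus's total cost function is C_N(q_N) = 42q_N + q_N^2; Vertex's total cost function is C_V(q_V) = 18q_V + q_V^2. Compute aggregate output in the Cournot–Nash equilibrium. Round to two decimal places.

100.62

Nimbus's profit: π_N = (357 - 1.5Q)q_N - (42q_N + q_N²). Setting ∂π_N/∂q_N = 0: 315 - 5q_N - (3/2)(q_V) = 0.
Vertex's first-order condition: 339 - 5q_V - (3/2)(q_N) = 0.
Rearranging gives the reaction functions q_N = (315 - (3/2)q_V)/5 and q_V = (339 - (3/2)q_N)/5.
Solving the pair: q_N = 46.8791, q_V = 53.7363.
Total output Q = 46.8791 + 53.7363 = 1308/13.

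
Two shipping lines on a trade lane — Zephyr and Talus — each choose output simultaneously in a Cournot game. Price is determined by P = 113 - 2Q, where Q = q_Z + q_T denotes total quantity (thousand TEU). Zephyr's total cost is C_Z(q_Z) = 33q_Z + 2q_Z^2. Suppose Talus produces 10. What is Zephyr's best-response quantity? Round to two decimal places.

7.50

With the rival's output fixed at 10, Zephyr's profit is π_Z = (113 - 2·10 - 2q_Z)q_Z - (33q_Z + 2q_Z²) = (93 - 2q_Z)q_Z - (33q_Z + 2q_Z²).
∂π_Z/∂q_Z = 60 - 8q_Z = 0, so q_Z = 15/2.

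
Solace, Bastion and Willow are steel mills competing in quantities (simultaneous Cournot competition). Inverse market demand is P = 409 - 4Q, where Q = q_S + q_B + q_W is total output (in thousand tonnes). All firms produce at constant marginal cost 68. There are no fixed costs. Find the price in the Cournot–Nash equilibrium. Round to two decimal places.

Each firm earns π_i = (409 - 4Q)q_i - 68q_i.
Setting ∂π_i/∂q_i = 0 with rivals' quantities fixed: 341 - 8q_i - 4·Σ_{j≠i} q_j = 0.
By symmetry each firm produces the same amount; substituting Σ_{j≠i} q_j = 2q_i yields q_i = 341/16.
Total output Q = 1023/16, so price P = 409 - 4·(1023/16) = 613/4.

153.25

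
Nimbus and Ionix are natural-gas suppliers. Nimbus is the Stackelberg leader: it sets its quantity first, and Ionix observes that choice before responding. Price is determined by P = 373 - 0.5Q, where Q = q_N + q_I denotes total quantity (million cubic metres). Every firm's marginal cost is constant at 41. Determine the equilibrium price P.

124

The follower Ionix best-responds to any q_N: π_I = (373 - 0.5Q)q_I - 41q_I.
∂π_I/∂q_I = 332 - (1/2)q_N - q_I = 0 gives the reaction function q_I = (332 - (1/2)q_N).
The leader anticipates this reaction. Substituting into P = 373 - 0.5Q gives P = 207 - (1/4)q_N, so π_N = (207 - (1/4)q_N)q_N - 41q_N.
The leader's first-order condition 166 - (1/2)q_N = 0 yields q_N = 332.
Then q_I = (332 - (1/2)·332) = 166.
Total output Q = 498, so price P = 373 - (1/2)·498 = 124.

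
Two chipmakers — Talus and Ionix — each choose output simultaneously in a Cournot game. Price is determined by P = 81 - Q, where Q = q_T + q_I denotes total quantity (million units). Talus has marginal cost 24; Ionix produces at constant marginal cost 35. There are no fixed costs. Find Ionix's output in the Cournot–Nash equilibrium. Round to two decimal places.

11.67

Talus's profit: π_T = (81 - Q)q_T - (24q_T). Setting ∂π_T/∂q_T = 0: 57 - 2q_T - (q_I) = 0.
Ionix's first-order condition: 46 - 2q_I - (q_T) = 0.
Best responses: q_T = (57 - q_I)/2, q_I = (46 - q_T)/2.
Substituting one into the other gives q_T = 68/3 and q_I = 35/3.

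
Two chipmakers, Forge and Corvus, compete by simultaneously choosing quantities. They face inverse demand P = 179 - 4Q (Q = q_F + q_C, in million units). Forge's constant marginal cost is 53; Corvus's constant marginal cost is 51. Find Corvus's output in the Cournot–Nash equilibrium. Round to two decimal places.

10.83

Forge's profit: π_F = (179 - 4Q)q_F - (53q_F). Setting ∂π_F/∂q_F = 0: 126 - 8q_F - 4(q_C) = 0.
Corvus's profit: π_C = (179 - 4Q)q_C - (51q_C). Setting ∂π_C/∂q_C = 0: 128 - 8q_C - 4(q_F) = 0.
So q_F = (126 - 4q_C)/8 and q_C = (128 - 4q_F)/8.
Substituting one into the other gives q_F = 31/3 and q_C = 65/6.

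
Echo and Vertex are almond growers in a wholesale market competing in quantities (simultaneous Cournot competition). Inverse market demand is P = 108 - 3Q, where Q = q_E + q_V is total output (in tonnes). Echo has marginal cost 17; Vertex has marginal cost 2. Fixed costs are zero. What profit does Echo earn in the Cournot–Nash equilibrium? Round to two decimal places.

213.93

Echo's profit: π_E = (108 - 3Q)q_E - (17q_E). Setting ∂π_E/∂q_E = 0: 91 - 6q_E - 3(q_V) = 0.
Vertex's first-order condition: 106 - 6q_V - 3(q_E) = 0.
Rearranging gives the reaction functions q_E = (91 - 3q_V)/6 and q_V = (106 - 3q_E)/6.
Substituting one into the other gives q_E = 76/9 and q_V = 121/9.
Price P = 108 - 3·(197/9) = 127/3.
Echo's profit: (127/3 - 17)·(76/9) = 213.9259.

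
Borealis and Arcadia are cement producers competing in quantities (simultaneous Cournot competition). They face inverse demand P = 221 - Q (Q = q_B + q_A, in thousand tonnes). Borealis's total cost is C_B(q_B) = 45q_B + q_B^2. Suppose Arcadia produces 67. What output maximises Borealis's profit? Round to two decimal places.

With the rival's output fixed at 67, Borealis's profit is π_B = (221 - 67 - q_B)q_B - (45q_B + q_B²) = (154 - q_B)q_B - (45q_B + q_B²).
∂π_B/∂q_B = 109 - 4q_B = 0, so q_B = 109/4.

27.25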